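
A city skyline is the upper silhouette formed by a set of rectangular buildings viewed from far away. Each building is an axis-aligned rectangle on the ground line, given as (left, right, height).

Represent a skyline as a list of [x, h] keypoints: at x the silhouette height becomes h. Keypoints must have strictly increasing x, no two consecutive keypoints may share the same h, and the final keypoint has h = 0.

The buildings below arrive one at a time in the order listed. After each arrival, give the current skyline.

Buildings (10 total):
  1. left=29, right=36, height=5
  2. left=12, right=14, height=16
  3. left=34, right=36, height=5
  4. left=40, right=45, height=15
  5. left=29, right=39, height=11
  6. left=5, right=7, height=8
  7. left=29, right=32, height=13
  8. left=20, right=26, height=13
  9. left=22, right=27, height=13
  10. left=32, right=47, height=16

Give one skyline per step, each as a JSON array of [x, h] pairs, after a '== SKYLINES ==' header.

== SKYLINES ==
[[29,5],[36,0]]
[[12,16],[14,0],[29,5],[36,0]]
[[12,16],[14,0],[29,5],[36,0]]
[[12,16],[14,0],[29,5],[36,0],[40,15],[45,0]]
[[12,16],[14,0],[29,11],[39,0],[40,15],[45,0]]
[[5,8],[7,0],[12,16],[14,0],[29,11],[39,0],[40,15],[45,0]]
[[5,8],[7,0],[12,16],[14,0],[29,13],[32,11],[39,0],[40,15],[45,0]]
[[5,8],[7,0],[12,16],[14,0],[20,13],[26,0],[29,13],[32,11],[39,0],[40,15],[45,0]]
[[5,8],[7,0],[12,16],[14,0],[20,13],[27,0],[29,13],[32,11],[39,0],[40,15],[45,0]]
[[5,8],[7,0],[12,16],[14,0],[20,13],[27,0],[29,13],[32,16],[47,0]]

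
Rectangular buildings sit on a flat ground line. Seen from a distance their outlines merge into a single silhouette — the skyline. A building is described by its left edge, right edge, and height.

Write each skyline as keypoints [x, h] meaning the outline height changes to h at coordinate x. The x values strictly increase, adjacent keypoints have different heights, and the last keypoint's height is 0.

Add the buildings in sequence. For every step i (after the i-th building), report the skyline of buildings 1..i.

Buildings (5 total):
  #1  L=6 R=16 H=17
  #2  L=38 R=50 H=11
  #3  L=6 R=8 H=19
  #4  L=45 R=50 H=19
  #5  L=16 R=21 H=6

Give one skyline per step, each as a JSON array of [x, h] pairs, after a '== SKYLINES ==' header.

== SKYLINES ==
[[6,17],[16,0]]
[[6,17],[16,0],[38,11],[50,0]]
[[6,19],[8,17],[16,0],[38,11],[50,0]]
[[6,19],[8,17],[16,0],[38,11],[45,19],[50,0]]
[[6,19],[8,17],[16,6],[21,0],[38,11],[45,19],[50,0]]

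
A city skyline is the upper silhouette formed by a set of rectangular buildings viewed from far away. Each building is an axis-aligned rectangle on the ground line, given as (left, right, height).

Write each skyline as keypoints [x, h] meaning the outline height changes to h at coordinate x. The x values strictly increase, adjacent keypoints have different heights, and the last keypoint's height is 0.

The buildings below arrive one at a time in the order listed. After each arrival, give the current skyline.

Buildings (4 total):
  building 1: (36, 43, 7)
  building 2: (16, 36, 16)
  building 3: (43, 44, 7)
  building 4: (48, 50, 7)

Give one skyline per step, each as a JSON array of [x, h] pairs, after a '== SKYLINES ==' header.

== SKYLINES ==
[[36,7],[43,0]]
[[16,16],[36,7],[43,0]]
[[16,16],[36,7],[44,0]]
[[16,16],[36,7],[44,0],[48,7],[50,0]]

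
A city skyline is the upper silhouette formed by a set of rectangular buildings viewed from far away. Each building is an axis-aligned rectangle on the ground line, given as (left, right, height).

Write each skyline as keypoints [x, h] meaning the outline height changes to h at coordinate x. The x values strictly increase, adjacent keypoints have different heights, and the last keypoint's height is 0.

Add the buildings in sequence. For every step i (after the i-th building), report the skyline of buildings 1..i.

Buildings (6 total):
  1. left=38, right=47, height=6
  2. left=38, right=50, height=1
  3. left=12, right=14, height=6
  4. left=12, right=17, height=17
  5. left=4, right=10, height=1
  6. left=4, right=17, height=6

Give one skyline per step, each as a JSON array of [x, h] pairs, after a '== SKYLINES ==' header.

== SKYLINES ==
[[38,6],[47,0]]
[[38,6],[47,1],[50,0]]
[[12,6],[14,0],[38,6],[47,1],[50,0]]
[[12,17],[17,0],[38,6],[47,1],[50,0]]
[[4,1],[10,0],[12,17],[17,0],[38,6],[47,1],[50,0]]
[[4,6],[12,17],[17,0],[38,6],[47,1],[50,0]]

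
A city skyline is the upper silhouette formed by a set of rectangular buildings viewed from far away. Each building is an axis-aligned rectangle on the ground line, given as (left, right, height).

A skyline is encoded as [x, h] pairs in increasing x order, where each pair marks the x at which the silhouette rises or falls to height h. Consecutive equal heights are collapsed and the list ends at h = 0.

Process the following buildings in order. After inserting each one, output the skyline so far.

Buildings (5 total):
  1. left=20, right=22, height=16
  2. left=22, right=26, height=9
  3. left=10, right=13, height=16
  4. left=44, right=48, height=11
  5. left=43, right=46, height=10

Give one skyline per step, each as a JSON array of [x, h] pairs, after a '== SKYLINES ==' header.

== SKYLINES ==
[[20,16],[22,0]]
[[20,16],[22,9],[26,0]]
[[10,16],[13,0],[20,16],[22,9],[26,0]]
[[10,16],[13,0],[20,16],[22,9],[26,0],[44,11],[48,0]]
[[10,16],[13,0],[20,16],[22,9],[26,0],[43,10],[44,11],[48,0]]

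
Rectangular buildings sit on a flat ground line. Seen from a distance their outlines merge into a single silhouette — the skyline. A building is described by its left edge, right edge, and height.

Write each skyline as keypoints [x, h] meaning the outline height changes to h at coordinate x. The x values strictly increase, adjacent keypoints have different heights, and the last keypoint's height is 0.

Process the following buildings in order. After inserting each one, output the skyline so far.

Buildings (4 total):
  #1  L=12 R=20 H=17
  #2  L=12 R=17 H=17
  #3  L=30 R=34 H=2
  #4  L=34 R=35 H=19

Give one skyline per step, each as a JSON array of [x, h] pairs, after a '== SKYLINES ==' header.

== SKYLINES ==
[[12,17],[20,0]]
[[12,17],[20,0]]
[[12,17],[20,0],[30,2],[34,0]]
[[12,17],[20,0],[30,2],[34,19],[35,0]]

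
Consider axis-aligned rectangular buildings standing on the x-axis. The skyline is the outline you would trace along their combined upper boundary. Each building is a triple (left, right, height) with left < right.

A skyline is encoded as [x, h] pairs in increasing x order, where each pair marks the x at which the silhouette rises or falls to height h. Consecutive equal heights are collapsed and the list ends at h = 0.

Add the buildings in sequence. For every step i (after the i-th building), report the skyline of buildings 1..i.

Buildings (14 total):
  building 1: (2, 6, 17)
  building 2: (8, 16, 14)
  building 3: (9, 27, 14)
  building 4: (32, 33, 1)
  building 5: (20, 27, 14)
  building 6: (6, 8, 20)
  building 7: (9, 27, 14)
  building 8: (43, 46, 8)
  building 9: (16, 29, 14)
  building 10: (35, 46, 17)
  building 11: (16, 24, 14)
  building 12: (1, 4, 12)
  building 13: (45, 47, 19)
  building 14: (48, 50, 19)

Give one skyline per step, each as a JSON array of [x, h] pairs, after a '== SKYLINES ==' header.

== SKYLINES ==
[[2,17],[6,0]]
[[2,17],[6,0],[8,14],[16,0]]
[[2,17],[6,0],[8,14],[27,0]]
[[2,17],[6,0],[8,14],[27,0],[32,1],[33,0]]
[[2,17],[6,0],[8,14],[27,0],[32,1],[33,0]]
[[2,17],[6,20],[8,14],[27,0],[32,1],[33,0]]
[[2,17],[6,20],[8,14],[27,0],[32,1],[33,0]]
[[2,17],[6,20],[8,14],[27,0],[32,1],[33,0],[43,8],[46,0]]
[[2,17],[6,20],[8,14],[29,0],[32,1],[33,0],[43,8],[46,0]]
[[2,17],[6,20],[8,14],[29,0],[32,1],[33,0],[35,17],[46,0]]
[[2,17],[6,20],[8,14],[29,0],[32,1],[33,0],[35,17],[46,0]]
[[1,12],[2,17],[6,20],[8,14],[29,0],[32,1],[33,0],[35,17],[46,0]]
[[1,12],[2,17],[6,20],[8,14],[29,0],[32,1],[33,0],[35,17],[45,19],[47,0]]
[[1,12],[2,17],[6,20],[8,14],[29,0],[32,1],[33,0],[35,17],[45,19],[47,0],[48,19],[50,0]]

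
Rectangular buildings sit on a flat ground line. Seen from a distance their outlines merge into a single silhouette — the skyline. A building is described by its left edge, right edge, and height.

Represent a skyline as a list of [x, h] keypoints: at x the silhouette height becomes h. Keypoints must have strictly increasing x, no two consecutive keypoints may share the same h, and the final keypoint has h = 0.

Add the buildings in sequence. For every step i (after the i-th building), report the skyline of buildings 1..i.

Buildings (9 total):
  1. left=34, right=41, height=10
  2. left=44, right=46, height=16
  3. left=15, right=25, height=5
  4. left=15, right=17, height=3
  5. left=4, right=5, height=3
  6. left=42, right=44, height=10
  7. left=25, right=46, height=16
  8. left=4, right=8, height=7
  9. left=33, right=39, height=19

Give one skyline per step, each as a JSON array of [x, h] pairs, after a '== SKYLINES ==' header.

== SKYLINES ==
[[34,10],[41,0]]
[[34,10],[41,0],[44,16],[46,0]]
[[15,5],[25,0],[34,10],[41,0],[44,16],[46,0]]
[[15,5],[25,0],[34,10],[41,0],[44,16],[46,0]]
[[4,3],[5,0],[15,5],[25,0],[34,10],[41,0],[44,16],[46,0]]
[[4,3],[5,0],[15,5],[25,0],[34,10],[41,0],[42,10],[44,16],[46,0]]
[[4,3],[5,0],[15,5],[25,16],[46,0]]
[[4,7],[8,0],[15,5],[25,16],[46,0]]
[[4,7],[8,0],[15,5],[25,16],[33,19],[39,16],[46,0]]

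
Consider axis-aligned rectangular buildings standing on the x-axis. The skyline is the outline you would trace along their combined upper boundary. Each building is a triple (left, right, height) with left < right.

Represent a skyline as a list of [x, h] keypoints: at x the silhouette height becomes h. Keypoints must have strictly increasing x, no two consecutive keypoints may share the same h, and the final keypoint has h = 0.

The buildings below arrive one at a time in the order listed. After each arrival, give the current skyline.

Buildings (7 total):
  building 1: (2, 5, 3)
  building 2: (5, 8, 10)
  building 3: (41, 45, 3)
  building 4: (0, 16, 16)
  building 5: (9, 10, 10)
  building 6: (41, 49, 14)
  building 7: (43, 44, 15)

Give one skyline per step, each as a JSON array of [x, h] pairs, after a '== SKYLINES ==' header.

== SKYLINES ==
[[2,3],[5,0]]
[[2,3],[5,10],[8,0]]
[[2,3],[5,10],[8,0],[41,3],[45,0]]
[[0,16],[16,0],[41,3],[45,0]]
[[0,16],[16,0],[41,3],[45,0]]
[[0,16],[16,0],[41,14],[49,0]]
[[0,16],[16,0],[41,14],[43,15],[44,14],[49,0]]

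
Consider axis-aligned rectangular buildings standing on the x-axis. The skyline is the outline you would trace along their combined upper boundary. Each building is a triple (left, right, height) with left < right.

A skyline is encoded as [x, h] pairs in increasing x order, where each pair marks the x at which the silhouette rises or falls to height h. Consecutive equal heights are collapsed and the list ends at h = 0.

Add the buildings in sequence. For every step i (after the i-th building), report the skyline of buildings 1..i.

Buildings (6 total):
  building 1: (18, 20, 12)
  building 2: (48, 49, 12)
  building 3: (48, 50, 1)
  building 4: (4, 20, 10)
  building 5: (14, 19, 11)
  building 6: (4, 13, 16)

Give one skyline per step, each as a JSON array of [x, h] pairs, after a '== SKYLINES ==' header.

== SKYLINES ==
[[18,12],[20,0]]
[[18,12],[20,0],[48,12],[49,0]]
[[18,12],[20,0],[48,12],[49,1],[50,0]]
[[4,10],[18,12],[20,0],[48,12],[49,1],[50,0]]
[[4,10],[14,11],[18,12],[20,0],[48,12],[49,1],[50,0]]
[[4,16],[13,10],[14,11],[18,12],[20,0],[48,12],[49,1],[50,0]]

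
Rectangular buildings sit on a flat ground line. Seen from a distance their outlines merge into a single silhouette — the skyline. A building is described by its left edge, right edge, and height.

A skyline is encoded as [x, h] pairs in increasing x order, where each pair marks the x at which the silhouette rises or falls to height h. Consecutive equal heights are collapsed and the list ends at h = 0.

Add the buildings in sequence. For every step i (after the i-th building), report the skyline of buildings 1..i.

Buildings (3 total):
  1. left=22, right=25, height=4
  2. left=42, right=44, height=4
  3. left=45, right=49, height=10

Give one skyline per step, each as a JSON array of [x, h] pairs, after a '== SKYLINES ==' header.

== SKYLINES ==
[[22,4],[25,0]]
[[22,4],[25,0],[42,4],[44,0]]
[[22,4],[25,0],[42,4],[44,0],[45,10],[49,0]]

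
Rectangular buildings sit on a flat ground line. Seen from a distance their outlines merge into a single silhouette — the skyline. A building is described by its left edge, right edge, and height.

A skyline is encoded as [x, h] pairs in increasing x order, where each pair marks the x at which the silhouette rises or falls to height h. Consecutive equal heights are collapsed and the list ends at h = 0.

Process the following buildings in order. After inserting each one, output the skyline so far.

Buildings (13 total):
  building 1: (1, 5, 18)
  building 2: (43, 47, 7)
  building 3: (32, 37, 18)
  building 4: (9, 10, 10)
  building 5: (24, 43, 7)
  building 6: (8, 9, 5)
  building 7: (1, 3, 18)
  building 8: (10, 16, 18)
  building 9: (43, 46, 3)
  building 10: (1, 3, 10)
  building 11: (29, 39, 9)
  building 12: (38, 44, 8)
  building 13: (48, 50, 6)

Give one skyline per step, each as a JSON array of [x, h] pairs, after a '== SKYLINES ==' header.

== SKYLINES ==
[[1,18],[5,0]]
[[1,18],[5,0],[43,7],[47,0]]
[[1,18],[5,0],[32,18],[37,0],[43,7],[47,0]]
[[1,18],[5,0],[9,10],[10,0],[32,18],[37,0],[43,7],[47,0]]
[[1,18],[5,0],[9,10],[10,0],[24,7],[32,18],[37,7],[47,0]]
[[1,18],[5,0],[8,5],[9,10],[10,0],[24,7],[32,18],[37,7],[47,0]]
[[1,18],[5,0],[8,5],[9,10],[10,0],[24,7],[32,18],[37,7],[47,0]]
[[1,18],[5,0],[8,5],[9,10],[10,18],[16,0],[24,7],[32,18],[37,7],[47,0]]
[[1,18],[5,0],[8,5],[9,10],[10,18],[16,0],[24,7],[32,18],[37,7],[47,0]]
[[1,18],[5,0],[8,5],[9,10],[10,18],[16,0],[24,7],[32,18],[37,7],[47,0]]
[[1,18],[5,0],[8,5],[9,10],[10,18],[16,0],[24,7],[29,9],[32,18],[37,9],[39,7],[47,0]]
[[1,18],[5,0],[8,5],[9,10],[10,18],[16,0],[24,7],[29,9],[32,18],[37,9],[39,8],[44,7],[47,0]]
[[1,18],[5,0],[8,5],[9,10],[10,18],[16,0],[24,7],[29,9],[32,18],[37,9],[39,8],[44,7],[47,0],[48,6],[50,0]]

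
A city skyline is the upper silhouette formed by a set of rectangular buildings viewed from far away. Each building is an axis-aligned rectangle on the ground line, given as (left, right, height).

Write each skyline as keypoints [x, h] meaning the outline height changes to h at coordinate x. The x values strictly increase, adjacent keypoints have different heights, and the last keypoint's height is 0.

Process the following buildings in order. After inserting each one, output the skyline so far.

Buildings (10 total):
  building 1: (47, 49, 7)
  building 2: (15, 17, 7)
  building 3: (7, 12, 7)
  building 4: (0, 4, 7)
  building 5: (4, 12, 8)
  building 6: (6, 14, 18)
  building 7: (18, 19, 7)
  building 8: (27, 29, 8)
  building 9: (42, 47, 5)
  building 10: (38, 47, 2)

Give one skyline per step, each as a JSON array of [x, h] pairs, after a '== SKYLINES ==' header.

== SKYLINES ==
[[47,7],[49,0]]
[[15,7],[17,0],[47,7],[49,0]]
[[7,7],[12,0],[15,7],[17,0],[47,7],[49,0]]
[[0,7],[4,0],[7,7],[12,0],[15,7],[17,0],[47,7],[49,0]]
[[0,7],[4,8],[12,0],[15,7],[17,0],[47,7],[49,0]]
[[0,7],[4,8],[6,18],[14,0],[15,7],[17,0],[47,7],[49,0]]
[[0,7],[4,8],[6,18],[14,0],[15,7],[17,0],[18,7],[19,0],[47,7],[49,0]]
[[0,7],[4,8],[6,18],[14,0],[15,7],[17,0],[18,7],[19,0],[27,8],[29,0],[47,7],[49,0]]
[[0,7],[4,8],[6,18],[14,0],[15,7],[17,0],[18,7],[19,0],[27,8],[29,0],[42,5],[47,7],[49,0]]
[[0,7],[4,8],[6,18],[14,0],[15,7],[17,0],[18,7],[19,0],[27,8],[29,0],[38,2],[42,5],[47,7],[49,0]]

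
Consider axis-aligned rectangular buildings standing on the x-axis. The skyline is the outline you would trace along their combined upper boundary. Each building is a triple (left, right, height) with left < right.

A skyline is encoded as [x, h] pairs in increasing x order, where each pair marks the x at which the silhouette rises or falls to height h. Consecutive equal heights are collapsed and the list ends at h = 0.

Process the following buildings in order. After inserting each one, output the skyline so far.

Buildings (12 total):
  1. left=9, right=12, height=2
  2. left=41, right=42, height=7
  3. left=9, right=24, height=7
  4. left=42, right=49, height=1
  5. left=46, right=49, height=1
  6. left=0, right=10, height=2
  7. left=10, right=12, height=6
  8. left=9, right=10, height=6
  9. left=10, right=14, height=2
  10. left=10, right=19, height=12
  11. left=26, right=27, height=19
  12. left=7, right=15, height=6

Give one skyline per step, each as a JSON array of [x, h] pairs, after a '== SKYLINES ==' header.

== SKYLINES ==
[[9,2],[12,0]]
[[9,2],[12,0],[41,7],[42,0]]
[[9,7],[24,0],[41,7],[42,0]]
[[9,7],[24,0],[41,7],[42,1],[49,0]]
[[9,7],[24,0],[41,7],[42,1],[49,0]]
[[0,2],[9,7],[24,0],[41,7],[42,1],[49,0]]
[[0,2],[9,7],[24,0],[41,7],[42,1],[49,0]]
[[0,2],[9,7],[24,0],[41,7],[42,1],[49,0]]
[[0,2],[9,7],[24,0],[41,7],[42,1],[49,0]]
[[0,2],[9,7],[10,12],[19,7],[24,0],[41,7],[42,1],[49,0]]
[[0,2],[9,7],[10,12],[19,7],[24,0],[26,19],[27,0],[41,7],[42,1],[49,0]]
[[0,2],[7,6],[9,7],[10,12],[19,7],[24,0],[26,19],[27,0],[41,7],[42,1],[49,0]]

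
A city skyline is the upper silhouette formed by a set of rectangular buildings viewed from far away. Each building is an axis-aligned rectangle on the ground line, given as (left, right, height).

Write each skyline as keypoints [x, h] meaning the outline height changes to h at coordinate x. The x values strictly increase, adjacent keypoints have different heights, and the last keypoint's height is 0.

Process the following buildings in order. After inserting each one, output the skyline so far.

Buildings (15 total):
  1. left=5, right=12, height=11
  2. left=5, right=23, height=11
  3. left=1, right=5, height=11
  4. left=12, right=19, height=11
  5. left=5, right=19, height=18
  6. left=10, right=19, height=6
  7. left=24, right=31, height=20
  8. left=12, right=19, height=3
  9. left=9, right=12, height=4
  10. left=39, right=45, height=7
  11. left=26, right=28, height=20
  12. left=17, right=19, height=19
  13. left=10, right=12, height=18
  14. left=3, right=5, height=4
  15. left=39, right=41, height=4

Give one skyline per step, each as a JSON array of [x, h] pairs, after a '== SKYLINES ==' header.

== SKYLINES ==
[[5,11],[12,0]]
[[5,11],[23,0]]
[[1,11],[23,0]]
[[1,11],[23,0]]
[[1,11],[5,18],[19,11],[23,0]]
[[1,11],[5,18],[19,11],[23,0]]
[[1,11],[5,18],[19,11],[23,0],[24,20],[31,0]]
[[1,11],[5,18],[19,11],[23,0],[24,20],[31,0]]
[[1,11],[5,18],[19,11],[23,0],[24,20],[31,0]]
[[1,11],[5,18],[19,11],[23,0],[24,20],[31,0],[39,7],[45,0]]
[[1,11],[5,18],[19,11],[23,0],[24,20],[31,0],[39,7],[45,0]]
[[1,11],[5,18],[17,19],[19,11],[23,0],[24,20],[31,0],[39,7],[45,0]]
[[1,11],[5,18],[17,19],[19,11],[23,0],[24,20],[31,0],[39,7],[45,0]]
[[1,11],[5,18],[17,19],[19,11],[23,0],[24,20],[31,0],[39,7],[45,0]]
[[1,11],[5,18],[17,19],[19,11],[23,0],[24,20],[31,0],[39,7],[45,0]]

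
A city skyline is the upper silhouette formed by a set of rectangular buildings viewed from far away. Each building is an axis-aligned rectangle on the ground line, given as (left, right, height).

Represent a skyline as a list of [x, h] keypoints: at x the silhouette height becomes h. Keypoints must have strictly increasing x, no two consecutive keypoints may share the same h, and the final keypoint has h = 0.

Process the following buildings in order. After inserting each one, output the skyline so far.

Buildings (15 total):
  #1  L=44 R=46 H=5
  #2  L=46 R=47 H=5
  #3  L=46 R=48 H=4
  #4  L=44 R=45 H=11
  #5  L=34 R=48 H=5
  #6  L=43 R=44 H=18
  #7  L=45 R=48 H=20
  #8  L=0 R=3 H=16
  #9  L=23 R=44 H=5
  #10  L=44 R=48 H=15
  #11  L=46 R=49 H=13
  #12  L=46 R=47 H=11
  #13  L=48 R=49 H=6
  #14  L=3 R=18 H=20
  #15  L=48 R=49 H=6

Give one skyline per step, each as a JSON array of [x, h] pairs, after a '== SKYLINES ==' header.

== SKYLINES ==
[[44,5],[46,0]]
[[44,5],[47,0]]
[[44,5],[47,4],[48,0]]
[[44,11],[45,5],[47,4],[48,0]]
[[34,5],[44,11],[45,5],[48,0]]
[[34,5],[43,18],[44,11],[45,5],[48,0]]
[[34,5],[43,18],[44,11],[45,20],[48,0]]
[[0,16],[3,0],[34,5],[43,18],[44,11],[45,20],[48,0]]
[[0,16],[3,0],[23,5],[43,18],[44,11],[45,20],[48,0]]
[[0,16],[3,0],[23,5],[43,18],[44,15],[45,20],[48,0]]
[[0,16],[3,0],[23,5],[43,18],[44,15],[45,20],[48,13],[49,0]]
[[0,16],[3,0],[23,5],[43,18],[44,15],[45,20],[48,13],[49,0]]
[[0,16],[3,0],[23,5],[43,18],[44,15],[45,20],[48,13],[49,0]]
[[0,16],[3,20],[18,0],[23,5],[43,18],[44,15],[45,20],[48,13],[49,0]]
[[0,16],[3,20],[18,0],[23,5],[43,18],[44,15],[45,20],[48,13],[49,0]]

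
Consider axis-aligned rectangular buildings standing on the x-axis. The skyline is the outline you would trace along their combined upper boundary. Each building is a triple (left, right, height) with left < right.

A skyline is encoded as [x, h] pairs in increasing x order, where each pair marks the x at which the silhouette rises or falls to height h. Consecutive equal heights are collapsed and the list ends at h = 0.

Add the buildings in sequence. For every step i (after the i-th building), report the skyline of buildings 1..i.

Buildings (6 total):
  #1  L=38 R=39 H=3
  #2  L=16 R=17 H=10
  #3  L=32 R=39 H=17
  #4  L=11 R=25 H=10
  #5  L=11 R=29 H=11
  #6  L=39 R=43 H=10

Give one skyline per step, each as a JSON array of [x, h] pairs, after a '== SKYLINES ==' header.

== SKYLINES ==
[[38,3],[39,0]]
[[16,10],[17,0],[38,3],[39,0]]
[[16,10],[17,0],[32,17],[39,0]]
[[11,10],[25,0],[32,17],[39,0]]
[[11,11],[29,0],[32,17],[39,0]]
[[11,11],[29,0],[32,17],[39,10],[43,0]]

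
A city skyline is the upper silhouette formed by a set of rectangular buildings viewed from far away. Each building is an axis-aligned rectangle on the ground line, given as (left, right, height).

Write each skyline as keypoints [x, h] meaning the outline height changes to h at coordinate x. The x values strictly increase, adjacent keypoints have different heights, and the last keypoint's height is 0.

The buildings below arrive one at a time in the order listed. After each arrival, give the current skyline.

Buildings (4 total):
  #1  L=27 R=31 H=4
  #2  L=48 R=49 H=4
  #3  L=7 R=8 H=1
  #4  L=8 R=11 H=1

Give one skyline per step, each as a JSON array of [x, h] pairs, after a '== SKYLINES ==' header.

== SKYLINES ==
[[27,4],[31,0]]
[[27,4],[31,0],[48,4],[49,0]]
[[7,1],[8,0],[27,4],[31,0],[48,4],[49,0]]
[[7,1],[11,0],[27,4],[31,0],[48,4],[49,0]]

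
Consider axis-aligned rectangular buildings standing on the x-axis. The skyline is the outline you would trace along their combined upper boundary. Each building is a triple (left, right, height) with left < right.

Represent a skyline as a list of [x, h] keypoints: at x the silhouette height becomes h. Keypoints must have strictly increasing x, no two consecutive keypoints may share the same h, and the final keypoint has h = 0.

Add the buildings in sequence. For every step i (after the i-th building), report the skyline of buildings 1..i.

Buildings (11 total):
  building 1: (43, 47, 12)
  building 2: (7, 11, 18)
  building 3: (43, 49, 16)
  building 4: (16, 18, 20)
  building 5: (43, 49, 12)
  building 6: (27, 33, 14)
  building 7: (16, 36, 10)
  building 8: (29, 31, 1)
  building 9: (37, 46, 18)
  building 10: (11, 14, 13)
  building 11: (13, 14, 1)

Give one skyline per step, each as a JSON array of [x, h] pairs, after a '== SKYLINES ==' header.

== SKYLINES ==
[[43,12],[47,0]]
[[7,18],[11,0],[43,12],[47,0]]
[[7,18],[11,0],[43,16],[49,0]]
[[7,18],[11,0],[16,20],[18,0],[43,16],[49,0]]
[[7,18],[11,0],[16,20],[18,0],[43,16],[49,0]]
[[7,18],[11,0],[16,20],[18,0],[27,14],[33,0],[43,16],[49,0]]
[[7,18],[11,0],[16,20],[18,10],[27,14],[33,10],[36,0],[43,16],[49,0]]
[[7,18],[11,0],[16,20],[18,10],[27,14],[33,10],[36,0],[43,16],[49,0]]
[[7,18],[11,0],[16,20],[18,10],[27,14],[33,10],[36,0],[37,18],[46,16],[49,0]]
[[7,18],[11,13],[14,0],[16,20],[18,10],[27,14],[33,10],[36,0],[37,18],[46,16],[49,0]]
[[7,18],[11,13],[14,0],[16,20],[18,10],[27,14],[33,10],[36,0],[37,18],[46,16],[49,0]]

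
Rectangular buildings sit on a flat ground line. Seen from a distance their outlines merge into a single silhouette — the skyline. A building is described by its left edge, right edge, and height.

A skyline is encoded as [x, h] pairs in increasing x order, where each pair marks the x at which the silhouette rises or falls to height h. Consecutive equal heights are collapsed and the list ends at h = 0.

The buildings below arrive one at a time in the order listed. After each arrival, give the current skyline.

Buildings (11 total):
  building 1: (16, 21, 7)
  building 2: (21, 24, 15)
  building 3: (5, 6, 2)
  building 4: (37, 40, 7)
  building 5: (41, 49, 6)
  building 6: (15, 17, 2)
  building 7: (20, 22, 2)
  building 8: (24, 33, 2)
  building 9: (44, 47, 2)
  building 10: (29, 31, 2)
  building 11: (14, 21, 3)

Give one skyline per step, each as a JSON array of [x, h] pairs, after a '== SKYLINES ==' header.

== SKYLINES ==
[[16,7],[21,0]]
[[16,7],[21,15],[24,0]]
[[5,2],[6,0],[16,7],[21,15],[24,0]]
[[5,2],[6,0],[16,7],[21,15],[24,0],[37,7],[40,0]]
[[5,2],[6,0],[16,7],[21,15],[24,0],[37,7],[40,0],[41,6],[49,0]]
[[5,2],[6,0],[15,2],[16,7],[21,15],[24,0],[37,7],[40,0],[41,6],[49,0]]
[[5,2],[6,0],[15,2],[16,7],[21,15],[24,0],[37,7],[40,0],[41,6],[49,0]]
[[5,2],[6,0],[15,2],[16,7],[21,15],[24,2],[33,0],[37,7],[40,0],[41,6],[49,0]]
[[5,2],[6,0],[15,2],[16,7],[21,15],[24,2],[33,0],[37,7],[40,0],[41,6],[49,0]]
[[5,2],[6,0],[15,2],[16,7],[21,15],[24,2],[33,0],[37,7],[40,0],[41,6],[49,0]]
[[5,2],[6,0],[14,3],[16,7],[21,15],[24,2],[33,0],[37,7],[40,0],[41,6],[49,0]]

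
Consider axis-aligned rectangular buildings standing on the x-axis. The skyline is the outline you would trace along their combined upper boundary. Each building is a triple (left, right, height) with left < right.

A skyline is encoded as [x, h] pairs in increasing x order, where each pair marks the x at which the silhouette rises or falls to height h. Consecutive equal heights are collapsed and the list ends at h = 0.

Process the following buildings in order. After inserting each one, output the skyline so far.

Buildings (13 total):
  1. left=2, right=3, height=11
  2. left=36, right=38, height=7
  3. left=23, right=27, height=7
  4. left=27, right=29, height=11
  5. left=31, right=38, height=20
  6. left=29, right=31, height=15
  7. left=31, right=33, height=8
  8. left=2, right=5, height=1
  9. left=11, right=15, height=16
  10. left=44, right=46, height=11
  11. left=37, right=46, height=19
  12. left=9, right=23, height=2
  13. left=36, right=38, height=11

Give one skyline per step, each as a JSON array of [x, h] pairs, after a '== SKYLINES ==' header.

== SKYLINES ==
[[2,11],[3,0]]
[[2,11],[3,0],[36,7],[38,0]]
[[2,11],[3,0],[23,7],[27,0],[36,7],[38,0]]
[[2,11],[3,0],[23,7],[27,11],[29,0],[36,7],[38,0]]
[[2,11],[3,0],[23,7],[27,11],[29,0],[31,20],[38,0]]
[[2,11],[3,0],[23,7],[27,11],[29,15],[31,20],[38,0]]
[[2,11],[3,0],[23,7],[27,11],[29,15],[31,20],[38,0]]
[[2,11],[3,1],[5,0],[23,7],[27,11],[29,15],[31,20],[38,0]]
[[2,11],[3,1],[5,0],[11,16],[15,0],[23,7],[27,11],[29,15],[31,20],[38,0]]
[[2,11],[3,1],[5,0],[11,16],[15,0],[23,7],[27,11],[29,15],[31,20],[38,0],[44,11],[46,0]]
[[2,11],[3,1],[5,0],[11,16],[15,0],[23,7],[27,11],[29,15],[31,20],[38,19],[46,0]]
[[2,11],[3,1],[5,0],[9,2],[11,16],[15,2],[23,7],[27,11],[29,15],[31,20],[38,19],[46,0]]
[[2,11],[3,1],[5,0],[9,2],[11,16],[15,2],[23,7],[27,11],[29,15],[31,20],[38,19],[46,0]]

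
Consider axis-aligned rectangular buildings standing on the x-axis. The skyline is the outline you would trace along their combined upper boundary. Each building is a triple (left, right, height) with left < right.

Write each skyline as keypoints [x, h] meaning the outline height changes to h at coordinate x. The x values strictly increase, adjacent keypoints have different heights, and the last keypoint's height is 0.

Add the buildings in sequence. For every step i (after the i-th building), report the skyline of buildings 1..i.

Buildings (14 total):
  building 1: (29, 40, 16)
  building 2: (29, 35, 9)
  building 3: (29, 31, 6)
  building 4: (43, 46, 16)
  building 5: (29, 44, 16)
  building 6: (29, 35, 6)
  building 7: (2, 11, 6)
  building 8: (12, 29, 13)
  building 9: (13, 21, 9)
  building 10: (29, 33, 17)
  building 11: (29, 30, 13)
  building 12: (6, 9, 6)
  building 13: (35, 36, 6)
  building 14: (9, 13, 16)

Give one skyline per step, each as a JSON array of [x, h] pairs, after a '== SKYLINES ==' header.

== SKYLINES ==
[[29,16],[40,0]]
[[29,16],[40,0]]
[[29,16],[40,0]]
[[29,16],[40,0],[43,16],[46,0]]
[[29,16],[46,0]]
[[29,16],[46,0]]
[[2,6],[11,0],[29,16],[46,0]]
[[2,6],[11,0],[12,13],[29,16],[46,0]]
[[2,6],[11,0],[12,13],[29,16],[46,0]]
[[2,6],[11,0],[12,13],[29,17],[33,16],[46,0]]
[[2,6],[11,0],[12,13],[29,17],[33,16],[46,0]]
[[2,6],[11,0],[12,13],[29,17],[33,16],[46,0]]
[[2,6],[11,0],[12,13],[29,17],[33,16],[46,0]]
[[2,6],[9,16],[13,13],[29,17],[33,16],[46,0]]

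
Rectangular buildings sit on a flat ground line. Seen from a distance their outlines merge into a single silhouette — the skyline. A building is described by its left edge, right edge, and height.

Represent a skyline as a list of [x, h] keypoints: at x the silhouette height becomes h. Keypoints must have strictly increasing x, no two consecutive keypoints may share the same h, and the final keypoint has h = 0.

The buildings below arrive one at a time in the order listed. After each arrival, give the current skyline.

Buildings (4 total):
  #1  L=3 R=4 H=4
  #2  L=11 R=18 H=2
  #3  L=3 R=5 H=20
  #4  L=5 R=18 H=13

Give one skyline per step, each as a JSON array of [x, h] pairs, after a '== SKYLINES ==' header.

== SKYLINES ==
[[3,4],[4,0]]
[[3,4],[4,0],[11,2],[18,0]]
[[3,20],[5,0],[11,2],[18,0]]
[[3,20],[5,13],[18,0]]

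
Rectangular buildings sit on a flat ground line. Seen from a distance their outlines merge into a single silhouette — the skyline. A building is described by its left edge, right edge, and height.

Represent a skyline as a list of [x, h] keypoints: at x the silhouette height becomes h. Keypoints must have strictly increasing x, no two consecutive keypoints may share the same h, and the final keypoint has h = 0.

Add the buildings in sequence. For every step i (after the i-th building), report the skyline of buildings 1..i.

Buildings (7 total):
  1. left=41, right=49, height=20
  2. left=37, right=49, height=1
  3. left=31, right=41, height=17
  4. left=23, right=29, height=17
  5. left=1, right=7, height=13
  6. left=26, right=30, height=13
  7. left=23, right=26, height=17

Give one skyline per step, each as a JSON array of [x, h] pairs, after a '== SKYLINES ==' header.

== SKYLINES ==
[[41,20],[49,0]]
[[37,1],[41,20],[49,0]]
[[31,17],[41,20],[49,0]]
[[23,17],[29,0],[31,17],[41,20],[49,0]]
[[1,13],[7,0],[23,17],[29,0],[31,17],[41,20],[49,0]]
[[1,13],[7,0],[23,17],[29,13],[30,0],[31,17],[41,20],[49,0]]
[[1,13],[7,0],[23,17],[29,13],[30,0],[31,17],[41,20],[49,0]]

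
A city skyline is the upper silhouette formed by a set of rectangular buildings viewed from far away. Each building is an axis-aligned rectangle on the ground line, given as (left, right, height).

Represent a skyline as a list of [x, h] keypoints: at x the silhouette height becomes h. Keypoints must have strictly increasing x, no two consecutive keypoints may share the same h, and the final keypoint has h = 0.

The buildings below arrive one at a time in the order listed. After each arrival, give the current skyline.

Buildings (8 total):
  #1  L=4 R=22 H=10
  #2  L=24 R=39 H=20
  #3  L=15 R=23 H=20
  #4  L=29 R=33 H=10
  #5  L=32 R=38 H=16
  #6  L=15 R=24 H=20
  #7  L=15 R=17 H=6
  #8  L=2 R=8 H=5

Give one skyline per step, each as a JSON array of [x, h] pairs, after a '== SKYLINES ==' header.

== SKYLINES ==
[[4,10],[22,0]]
[[4,10],[22,0],[24,20],[39,0]]
[[4,10],[15,20],[23,0],[24,20],[39,0]]
[[4,10],[15,20],[23,0],[24,20],[39,0]]
[[4,10],[15,20],[23,0],[24,20],[39,0]]
[[4,10],[15,20],[39,0]]
[[4,10],[15,20],[39,0]]
[[2,5],[4,10],[15,20],[39,0]]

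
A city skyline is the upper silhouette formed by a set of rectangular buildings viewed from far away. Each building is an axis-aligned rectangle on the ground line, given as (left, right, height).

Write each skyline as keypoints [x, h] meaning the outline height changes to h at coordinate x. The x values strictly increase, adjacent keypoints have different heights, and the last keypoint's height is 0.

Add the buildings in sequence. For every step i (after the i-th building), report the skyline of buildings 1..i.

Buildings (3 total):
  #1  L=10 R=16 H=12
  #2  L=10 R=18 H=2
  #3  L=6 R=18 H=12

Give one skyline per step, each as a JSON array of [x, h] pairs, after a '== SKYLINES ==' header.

== SKYLINES ==
[[10,12],[16,0]]
[[10,12],[16,2],[18,0]]
[[6,12],[18,0]]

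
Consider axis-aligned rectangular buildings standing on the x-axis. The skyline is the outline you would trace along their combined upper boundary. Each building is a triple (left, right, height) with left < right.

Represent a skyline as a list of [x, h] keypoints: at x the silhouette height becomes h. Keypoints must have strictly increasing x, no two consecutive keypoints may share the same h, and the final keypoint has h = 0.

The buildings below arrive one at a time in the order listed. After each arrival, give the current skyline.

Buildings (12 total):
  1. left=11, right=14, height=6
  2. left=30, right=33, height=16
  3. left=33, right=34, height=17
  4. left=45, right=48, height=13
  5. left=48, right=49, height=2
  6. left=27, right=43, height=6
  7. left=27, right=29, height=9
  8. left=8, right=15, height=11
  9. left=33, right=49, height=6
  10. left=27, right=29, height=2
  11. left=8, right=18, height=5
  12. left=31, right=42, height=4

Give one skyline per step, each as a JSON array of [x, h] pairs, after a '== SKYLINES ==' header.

== SKYLINES ==
[[11,6],[14,0]]
[[11,6],[14,0],[30,16],[33,0]]
[[11,6],[14,0],[30,16],[33,17],[34,0]]
[[11,6],[14,0],[30,16],[33,17],[34,0],[45,13],[48,0]]
[[11,6],[14,0],[30,16],[33,17],[34,0],[45,13],[48,2],[49,0]]
[[11,6],[14,0],[27,6],[30,16],[33,17],[34,6],[43,0],[45,13],[48,2],[49,0]]
[[11,6],[14,0],[27,9],[29,6],[30,16],[33,17],[34,6],[43,0],[45,13],[48,2],[49,0]]
[[8,11],[15,0],[27,9],[29,6],[30,16],[33,17],[34,6],[43,0],[45,13],[48,2],[49,0]]
[[8,11],[15,0],[27,9],[29,6],[30,16],[33,17],[34,6],[45,13],[48,6],[49,0]]
[[8,11],[15,0],[27,9],[29,6],[30,16],[33,17],[34,6],[45,13],[48,6],[49,0]]
[[8,11],[15,5],[18,0],[27,9],[29,6],[30,16],[33,17],[34,6],[45,13],[48,6],[49,0]]
[[8,11],[15,5],[18,0],[27,9],[29,6],[30,16],[33,17],[34,6],[45,13],[48,6],[49,0]]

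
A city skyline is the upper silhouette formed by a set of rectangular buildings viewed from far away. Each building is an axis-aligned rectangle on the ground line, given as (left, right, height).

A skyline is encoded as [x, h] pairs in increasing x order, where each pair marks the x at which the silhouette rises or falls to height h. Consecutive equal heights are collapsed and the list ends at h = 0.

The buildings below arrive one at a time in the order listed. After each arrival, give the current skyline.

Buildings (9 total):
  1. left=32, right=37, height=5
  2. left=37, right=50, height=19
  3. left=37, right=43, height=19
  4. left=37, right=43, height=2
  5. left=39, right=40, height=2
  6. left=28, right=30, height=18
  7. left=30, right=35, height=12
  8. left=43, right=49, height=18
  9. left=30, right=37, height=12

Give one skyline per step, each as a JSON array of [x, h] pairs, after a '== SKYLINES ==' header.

== SKYLINES ==
[[32,5],[37,0]]
[[32,5],[37,19],[50,0]]
[[32,5],[37,19],[50,0]]
[[32,5],[37,19],[50,0]]
[[32,5],[37,19],[50,0]]
[[28,18],[30,0],[32,5],[37,19],[50,0]]
[[28,18],[30,12],[35,5],[37,19],[50,0]]
[[28,18],[30,12],[35,5],[37,19],[50,0]]
[[28,18],[30,12],[37,19],[50,0]]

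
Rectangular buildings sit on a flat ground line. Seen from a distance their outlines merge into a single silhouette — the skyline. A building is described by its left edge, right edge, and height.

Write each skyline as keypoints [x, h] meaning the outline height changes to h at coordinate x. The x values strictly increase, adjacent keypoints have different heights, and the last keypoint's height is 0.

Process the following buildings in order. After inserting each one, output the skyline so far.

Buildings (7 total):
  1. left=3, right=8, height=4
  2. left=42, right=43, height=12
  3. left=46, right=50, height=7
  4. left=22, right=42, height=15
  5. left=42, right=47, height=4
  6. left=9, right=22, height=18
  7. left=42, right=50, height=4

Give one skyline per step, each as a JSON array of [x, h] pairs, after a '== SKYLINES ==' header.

== SKYLINES ==
[[3,4],[8,0]]
[[3,4],[8,0],[42,12],[43,0]]
[[3,4],[8,0],[42,12],[43,0],[46,7],[50,0]]
[[3,4],[8,0],[22,15],[42,12],[43,0],[46,7],[50,0]]
[[3,4],[8,0],[22,15],[42,12],[43,4],[46,7],[50,0]]
[[3,4],[8,0],[9,18],[22,15],[42,12],[43,4],[46,7],[50,0]]
[[3,4],[8,0],[9,18],[22,15],[42,12],[43,4],[46,7],[50,0]]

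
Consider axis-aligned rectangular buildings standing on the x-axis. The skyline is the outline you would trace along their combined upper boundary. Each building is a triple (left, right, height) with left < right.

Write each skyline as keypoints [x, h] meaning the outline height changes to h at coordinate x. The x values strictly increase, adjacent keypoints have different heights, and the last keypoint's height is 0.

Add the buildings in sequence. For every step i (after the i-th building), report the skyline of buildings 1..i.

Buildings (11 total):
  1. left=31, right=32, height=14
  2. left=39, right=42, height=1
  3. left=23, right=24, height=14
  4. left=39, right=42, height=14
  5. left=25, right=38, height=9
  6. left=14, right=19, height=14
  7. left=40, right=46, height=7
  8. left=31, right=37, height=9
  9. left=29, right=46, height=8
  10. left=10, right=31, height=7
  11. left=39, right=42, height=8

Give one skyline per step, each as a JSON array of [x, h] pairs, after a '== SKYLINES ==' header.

== SKYLINES ==
[[31,14],[32,0]]
[[31,14],[32,0],[39,1],[42,0]]
[[23,14],[24,0],[31,14],[32,0],[39,1],[42,0]]
[[23,14],[24,0],[31,14],[32,0],[39,14],[42,0]]
[[23,14],[24,0],[25,9],[31,14],[32,9],[38,0],[39,14],[42,0]]
[[14,14],[19,0],[23,14],[24,0],[25,9],[31,14],[32,9],[38,0],[39,14],[42,0]]
[[14,14],[19,0],[23,14],[24,0],[25,9],[31,14],[32,9],[38,0],[39,14],[42,7],[46,0]]
[[14,14],[19,0],[23,14],[24,0],[25,9],[31,14],[32,9],[38,0],[39,14],[42,7],[46,0]]
[[14,14],[19,0],[23,14],[24,0],[25,9],[31,14],[32,9],[38,8],[39,14],[42,8],[46,0]]
[[10,7],[14,14],[19,7],[23,14],[24,7],[25,9],[31,14],[32,9],[38,8],[39,14],[42,8],[46,0]]
[[10,7],[14,14],[19,7],[23,14],[24,7],[25,9],[31,14],[32,9],[38,8],[39,14],[42,8],[46,0]]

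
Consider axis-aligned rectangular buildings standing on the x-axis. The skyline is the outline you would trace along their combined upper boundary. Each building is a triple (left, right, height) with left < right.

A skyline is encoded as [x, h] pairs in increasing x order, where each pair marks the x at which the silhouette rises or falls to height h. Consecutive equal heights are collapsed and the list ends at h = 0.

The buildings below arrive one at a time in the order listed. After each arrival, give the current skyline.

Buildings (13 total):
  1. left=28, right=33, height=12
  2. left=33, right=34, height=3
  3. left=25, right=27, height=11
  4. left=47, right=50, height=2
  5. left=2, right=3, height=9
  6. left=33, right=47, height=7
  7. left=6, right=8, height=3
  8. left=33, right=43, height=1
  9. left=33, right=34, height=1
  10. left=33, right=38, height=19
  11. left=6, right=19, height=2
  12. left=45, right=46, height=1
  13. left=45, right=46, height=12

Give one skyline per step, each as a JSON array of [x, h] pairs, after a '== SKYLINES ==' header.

== SKYLINES ==
[[28,12],[33,0]]
[[28,12],[33,3],[34,0]]
[[25,11],[27,0],[28,12],[33,3],[34,0]]
[[25,11],[27,0],[28,12],[33,3],[34,0],[47,2],[50,0]]
[[2,9],[3,0],[25,11],[27,0],[28,12],[33,3],[34,0],[47,2],[50,0]]
[[2,9],[3,0],[25,11],[27,0],[28,12],[33,7],[47,2],[50,0]]
[[2,9],[3,0],[6,3],[8,0],[25,11],[27,0],[28,12],[33,7],[47,2],[50,0]]
[[2,9],[3,0],[6,3],[8,0],[25,11],[27,0],[28,12],[33,7],[47,2],[50,0]]
[[2,9],[3,0],[6,3],[8,0],[25,11],[27,0],[28,12],[33,7],[47,2],[50,0]]
[[2,9],[3,0],[6,3],[8,0],[25,11],[27,0],[28,12],[33,19],[38,7],[47,2],[50,0]]
[[2,9],[3,0],[6,3],[8,2],[19,0],[25,11],[27,0],[28,12],[33,19],[38,7],[47,2],[50,0]]
[[2,9],[3,0],[6,3],[8,2],[19,0],[25,11],[27,0],[28,12],[33,19],[38,7],[47,2],[50,0]]
[[2,9],[3,0],[6,3],[8,2],[19,0],[25,11],[27,0],[28,12],[33,19],[38,7],[45,12],[46,7],[47,2],[50,0]]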